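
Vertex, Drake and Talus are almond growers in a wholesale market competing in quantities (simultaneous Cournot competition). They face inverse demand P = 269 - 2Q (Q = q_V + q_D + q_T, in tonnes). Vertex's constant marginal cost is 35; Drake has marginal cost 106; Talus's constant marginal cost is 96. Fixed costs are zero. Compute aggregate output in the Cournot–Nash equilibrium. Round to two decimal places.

71.25

Vertex's profit: π_V = (269 - 2Q)q_V - (35q_V). Setting ∂π_V/∂q_V = 0: 234 - 4q_V - 2(q_D + q_T) = 0.
Drake's profit: π_D = (269 - 2Q)q_D - (106q_D). Setting ∂π_D/∂q_D = 0: 163 - 4q_D - 2(q_V + q_T) = 0.
Talus's first-order condition: 173 - 4q_T - 2(q_V + q_D) = 0.
Adding the 3 first-order conditions: 570 − 8Q = 0, so Q = 285/4.
Back-substituting: q_V = (234 − 285/2)/2 = 183/4, q_D = (163 − 285/2)/2 = 41/4, q_T = (173 − 285/2)/2 = 61/4.
Total output Q = 183/4 + 41/4 + 61/4 = 285/4.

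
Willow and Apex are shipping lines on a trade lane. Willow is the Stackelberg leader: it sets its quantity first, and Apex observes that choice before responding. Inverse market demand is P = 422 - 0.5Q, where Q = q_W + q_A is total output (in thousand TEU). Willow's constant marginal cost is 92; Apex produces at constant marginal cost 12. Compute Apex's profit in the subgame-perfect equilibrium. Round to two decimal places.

40612.50

Solve by backward induction. Given q_W, the follower Apex maximises π_A = (422 - (1/2)q_W - (1/2)q_A)q_A - 12q_A.
Setting the follower's marginal profit to zero, 410 - (1/2)q_W - q_A = 0, i.e. q_A = (410 - (1/2)q_W).
The leader anticipates this reaction. Substituting into P = 422 - 0.5Q gives P = 217 - (1/4)q_W, so π_W = (217 - (1/4)q_W)q_W - 92q_W.
Leader FOC: 125 - (1/2)q_W = 0, so q_W = 250.
Then q_A = (410 - (1/2)·250) = 285.
Price P = 422 - (1/2)·535 = 309/2.
Apex's profit: (309/2 - 12)·285 = 40612.5000.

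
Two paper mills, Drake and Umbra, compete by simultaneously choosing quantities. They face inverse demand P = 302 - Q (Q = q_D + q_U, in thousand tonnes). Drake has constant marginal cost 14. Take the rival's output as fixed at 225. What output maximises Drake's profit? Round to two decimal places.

With the rival's output fixed at 225, Drake's profit is π_D = (302 - 225 - q_D)q_D - (14q_D) = (77 - q_D)q_D - (14q_D).
∂π_D/∂q_D = 63 - 2q_D = 0, so q_D = 63/2.

31.50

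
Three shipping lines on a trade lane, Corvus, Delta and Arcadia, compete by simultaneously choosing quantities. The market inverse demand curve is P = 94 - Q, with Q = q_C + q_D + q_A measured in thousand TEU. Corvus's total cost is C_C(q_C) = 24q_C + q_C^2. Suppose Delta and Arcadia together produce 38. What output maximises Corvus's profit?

8

With rivals' combined output fixed at 38, Corvus's profit is π_C = (94 - 38 - q_C)q_C - (24q_C + q_C²) = (56 - q_C)q_C - (24q_C + q_C²).
∂π_C/∂q_C = 32 - 4q_C = 0, so q_C = 8.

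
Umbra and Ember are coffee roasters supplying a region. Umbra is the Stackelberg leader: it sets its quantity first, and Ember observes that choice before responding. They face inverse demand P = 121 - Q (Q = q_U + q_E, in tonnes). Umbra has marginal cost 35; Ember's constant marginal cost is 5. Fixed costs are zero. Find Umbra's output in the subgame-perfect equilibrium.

28

The follower Ember best-responds to any q_U: π_E = (121 - Q)q_E - 5q_E.
Setting the follower's marginal profit to zero, 116 - q_U - 2q_E = 0, i.e. q_E = (116 - q_U)/2.
Umbra substitutes q_E(q_U) into its own profit: π_U = q_U(121 - q_U - (116 - q_U)/2) - 35q_U = (63 - (1/2)q_U)q_U - 35q_U.
Leader FOC: 28 - q_U = 0, so q_U = 28.
Then q_E = (116 - 28)/2 = 44.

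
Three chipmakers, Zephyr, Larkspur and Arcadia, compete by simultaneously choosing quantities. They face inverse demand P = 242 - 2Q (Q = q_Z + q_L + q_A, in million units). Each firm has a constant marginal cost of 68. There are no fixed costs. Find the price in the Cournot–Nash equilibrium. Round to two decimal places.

Each firm earns π_i = (242 - 2Q)q_i - 68q_i.
Setting ∂π_i/∂q_i = 0 with rivals' quantities fixed: 174 - 4q_i - 2·Σ_{j≠i} q_j = 0.
By symmetry each firm produces the same amount; substituting Σ_{j≠i} q_j = 2q_i yields q_i = 174/8 = 87/4.
Total output Q = 261/4, so price P = 242 - 2·(261/4) = 223/2.

111.50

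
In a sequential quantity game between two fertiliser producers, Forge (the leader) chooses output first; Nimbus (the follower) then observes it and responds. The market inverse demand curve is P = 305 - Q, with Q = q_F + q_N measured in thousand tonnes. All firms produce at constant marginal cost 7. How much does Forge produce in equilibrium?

149

Solve by backward induction. Given q_F, the follower Nimbus maximises π_N = (305 - q_F - q_N)q_N - 7q_N.
Setting the follower's marginal profit to zero, 298 - q_F - 2q_N = 0, i.e. q_N = (298 - q_F)/2.
The leader anticipates this reaction. Substituting into P = 305 - Q gives P = 156 - (1/2)q_F, so π_F = (156 - (1/2)q_F)q_F - 7q_F.
The leader's first-order condition 149 - q_F = 0 yields q_F = 149.
Then q_N = (298 - 149)/2 = 149/2.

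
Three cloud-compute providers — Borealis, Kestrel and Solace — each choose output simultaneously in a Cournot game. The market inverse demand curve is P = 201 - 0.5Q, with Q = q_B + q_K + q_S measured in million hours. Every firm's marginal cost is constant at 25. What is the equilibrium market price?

69

A representative firm's profit is π_i = q_i(201 - 0.5Q) - 25q_i.
First-order condition (treating rivals' output as given): 176 - q_i - (1/2)·Σ_{j≠i} q_j = 0.
By symmetry each firm produces the same amount; substituting Σ_{j≠i} q_j = 2q_i yields q_i = 176/2 = 88.
Total output Q = 264, so price P = 201 - (1/2)·264 = 69.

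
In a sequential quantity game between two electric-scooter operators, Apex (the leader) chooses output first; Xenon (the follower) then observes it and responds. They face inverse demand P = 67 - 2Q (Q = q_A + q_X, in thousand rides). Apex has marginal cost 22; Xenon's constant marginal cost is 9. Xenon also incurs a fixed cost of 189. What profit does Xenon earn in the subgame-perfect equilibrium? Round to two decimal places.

31.50

Solve by backward induction. Given q_A, the follower Xenon maximises π_X = (67 - 2q_A - 2q_X)q_X - 9q_X.
∂π_X/∂q_X = 58 - 2q_A - 4q_X = 0 gives the reaction function q_X = (58 - 2q_A)/4.
Apex substitutes q_X(q_A) into its own profit: π_A = q_A(67 - 2q_A - (58 - 2q_A)/2) - 22q_A = (38 - q_A)q_A - 22q_A.
Maximising: ∂π_A/∂q_A = 16 - 2q_A = 0, giving q_A = 8.
Then q_X = (58 - 2·8)/4 = 21/2.
Price P = 67 - 2·(37/2) = 30.
Xenon's profit: (30 - 9)·(21/2) - 189 = 63/2.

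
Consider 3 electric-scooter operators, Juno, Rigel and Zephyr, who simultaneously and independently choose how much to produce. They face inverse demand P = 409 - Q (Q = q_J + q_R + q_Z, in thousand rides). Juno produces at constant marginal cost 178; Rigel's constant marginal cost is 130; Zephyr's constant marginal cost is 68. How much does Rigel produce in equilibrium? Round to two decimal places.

Juno's profit: π_J = (409 - Q)q_J - (178q_J). Setting ∂π_J/∂q_J = 0: 231 - 2q_J - (q_R + q_Z) = 0.
Rigel's profit: π_R = (409 - Q)q_R - (130q_R). Setting ∂π_R/∂q_R = 0: 279 - 2q_R - (q_J + q_Z) = 0.
Zephyr's profit: π_Z = (409 - Q)q_Z - (68q_Z). Setting ∂π_Z/∂q_Z = 0: 341 - 2q_Z - (q_J + q_R) = 0.
Adding the 3 conditions: 851 − 2Q − 2Q = 0, i.e. Q = 851/4.
Back-substituting: q_J = (231 − 851/4) = 73/4, q_R = (279 − 851/4) = 265/4, q_Z = (341 − 851/4) = 513/4.

66.25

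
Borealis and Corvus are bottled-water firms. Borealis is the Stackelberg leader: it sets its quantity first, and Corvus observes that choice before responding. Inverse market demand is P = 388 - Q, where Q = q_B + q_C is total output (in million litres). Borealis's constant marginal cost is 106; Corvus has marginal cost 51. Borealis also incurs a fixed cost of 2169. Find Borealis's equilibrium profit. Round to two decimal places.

Solve by backward induction. Given q_B, the follower Corvus maximises π_C = (388 - q_B - q_C)q_C - 51q_C.
∂π_C/∂q_C = 337 - q_B - 2q_C = 0 gives the reaction function q_C = (337 - q_B)/2.
Borealis substitutes q_C(q_B) into its own profit: π_B = q_B(388 - q_B - (337 - q_B)/2) - 106q_B = (439/2 - (1/2)q_B)q_B - 106q_B.
Maximising: ∂π_B/∂q_B = 227/2 - q_B = 0, giving q_B = 227/2.
Then q_C = (337 - 227/2)/2 = 447/4.
Price P = 388 - 901/4 = 651/4.
Borealis's profit: (651/4 - 106)·(227/2) - 2169 = 4272.1250.

4272.13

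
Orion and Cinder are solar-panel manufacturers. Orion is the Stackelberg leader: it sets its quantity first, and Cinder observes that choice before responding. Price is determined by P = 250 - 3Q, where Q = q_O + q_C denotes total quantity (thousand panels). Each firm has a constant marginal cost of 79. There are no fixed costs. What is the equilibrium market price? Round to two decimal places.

121.75

Solve by backward induction. Given q_O, the follower Cinder maximises π_C = (250 - 3q_O - 3q_C)q_C - 79q_C.
∂π_C/∂q_C = 171 - 3q_O - 6q_C = 0 gives the reaction function q_C = (171 - 3q_O)/6.
Orion substitutes q_C(q_O) into its own profit: π_O = q_O(250 - 3q_O - (171 - 3q_O)/2) - 79q_O = (329/2 - (3/2)q_O)q_O - 79q_O.
The leader's first-order condition 171/2 - 3q_O = 0 yields q_O = 57/2.
Then q_C = (171 - 3·(57/2))/6 = 57/4.
Total output Q = 171/4, so price P = 250 - 3·(171/4) = 487/4.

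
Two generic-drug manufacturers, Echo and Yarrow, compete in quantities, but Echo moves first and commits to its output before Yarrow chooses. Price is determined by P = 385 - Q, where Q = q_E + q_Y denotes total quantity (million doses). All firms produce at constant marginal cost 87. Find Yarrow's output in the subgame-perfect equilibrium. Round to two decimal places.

74.50

The follower Yarrow best-responds to any q_E: π_Y = (385 - Q)q_Y - 87q_Y.
Follower FOC: 298 - q_E - 2q_Y = 0, so q_Y(q_E) = (298 - q_E)/2.
Echo substitutes q_Y(q_E) into its own profit: π_E = q_E(385 - q_E - (298 - q_E)/2) - 87q_E = (236 - (1/2)q_E)q_E - 87q_E.
The leader's first-order condition 149 - q_E = 0 yields q_E = 149.
Then q_Y = (298 - 149)/2 = 149/2.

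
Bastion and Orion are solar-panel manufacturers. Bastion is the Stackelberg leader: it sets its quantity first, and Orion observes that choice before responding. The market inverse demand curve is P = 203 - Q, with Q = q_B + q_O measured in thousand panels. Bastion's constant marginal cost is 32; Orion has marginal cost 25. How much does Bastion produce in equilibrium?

Solve by backward induction. Given q_B, the follower Orion maximises π_O = (203 - q_B - q_O)q_O - 25q_O.
Follower FOC: 178 - q_B - 2q_O = 0, so q_O(q_B) = (178 - q_B)/2.
Bastion substitutes q_O(q_B) into its own profit: π_B = q_B(203 - q_B - (178 - q_B)/2) - 32q_B = (114 - (1/2)q_B)q_B - 32q_B.
The leader's first-order condition 82 - q_B = 0 yields q_B = 82.
Then q_O = (178 - 82)/2 = 48.

82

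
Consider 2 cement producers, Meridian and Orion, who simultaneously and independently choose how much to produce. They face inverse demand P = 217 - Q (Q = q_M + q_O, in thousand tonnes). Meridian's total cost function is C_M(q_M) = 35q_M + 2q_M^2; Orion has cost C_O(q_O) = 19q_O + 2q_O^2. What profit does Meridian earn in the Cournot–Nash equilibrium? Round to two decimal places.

Meridian's profit: π_M = (217 - Q)q_M - (35q_M + 2q_M²). Setting ∂π_M/∂q_M = 0: 182 - 6q_M - (q_O) = 0.
Orion's profit: π_O = (217 - Q)q_O - (19q_O + 2q_O²). Setting ∂π_O/∂q_O = 0: 198 - 6q_O - (q_M) = 0.
Rearranging gives the reaction functions q_M = (182 - q_O)/6 and q_O = (198 - q_M)/6.
Solving the pair: q_M = 894/35, q_O = 1006/35.
Price P = 217 - 380/7 = 1139/7.
Meridian's profit: (1139/7)·(894/35) - 35·(894/35) - 2(894/35)² = 1957.3127.

1957.31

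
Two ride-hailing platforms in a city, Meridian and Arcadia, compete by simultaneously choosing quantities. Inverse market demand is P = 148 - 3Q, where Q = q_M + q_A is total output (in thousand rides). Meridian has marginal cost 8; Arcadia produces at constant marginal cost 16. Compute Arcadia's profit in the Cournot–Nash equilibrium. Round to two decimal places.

569.48

Meridian's profit: π_M = (148 - 3Q)q_M - (8q_M). Setting ∂π_M/∂q_M = 0: 140 - 6q_M - 3(q_A) = 0.
Arcadia's first-order condition: 132 - 6q_A - 3(q_M) = 0.
Rearranging gives the reaction functions q_M = (140 - 3q_A)/6 and q_A = (132 - 3q_M)/6.
Solving the pair: q_M = 148/9, q_A = 124/9.
Price P = 148 - 3·(272/9) = 172/3.
Arcadia's profit: (172/3 - 16)·(124/9) = 569.4815.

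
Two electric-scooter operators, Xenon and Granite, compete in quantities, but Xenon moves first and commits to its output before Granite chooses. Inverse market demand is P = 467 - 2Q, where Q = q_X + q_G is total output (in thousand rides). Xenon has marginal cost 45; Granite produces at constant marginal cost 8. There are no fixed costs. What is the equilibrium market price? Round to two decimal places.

Solve by backward induction. Given q_X, the follower Granite maximises π_G = (467 - 2q_X - 2q_G)q_G - 8q_G.
Setting the follower's marginal profit to zero, 459 - 2q_X - 4q_G = 0, i.e. q_G = (459 - 2q_X)/4.
The leader anticipates this reaction. Substituting into P = 467 - 2Q gives P = 475/2 - q_X, so π_X = (475/2 - q_X)q_X - 45q_X.
Leader FOC: 385/2 - 2q_X = 0, so q_X = 385/4.
Then q_G = (459 - 2·(385/4))/4 = 533/8.
Total output Q = 1303/8, so price P = 467 - 2·(1303/8) = 565/4.

141.25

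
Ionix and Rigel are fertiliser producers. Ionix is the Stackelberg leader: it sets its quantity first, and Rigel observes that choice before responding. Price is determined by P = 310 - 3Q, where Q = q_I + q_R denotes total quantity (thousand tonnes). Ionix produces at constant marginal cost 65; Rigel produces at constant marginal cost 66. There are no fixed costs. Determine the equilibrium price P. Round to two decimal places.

The follower Rigel best-responds to any q_I: π_R = (310 - 3Q)q_R - 66q_R.
Follower FOC: 244 - 3q_I - 6q_R = 0, so q_R(q_I) = (244 - 3q_I)/6.
Ionix substitutes q_R(q_I) into its own profit: π_I = q_I(310 - 3q_I - (244 - 3q_I)/2) - 65q_I = (188 - (3/2)q_I)q_I - 65q_I.
Leader FOC: 123 - 3q_I = 0, so q_I = 41.
Then q_R = (244 - 3·41)/6 = 121/6.
Total output Q = 367/6, so price P = 310 - 3·(367/6) = 253/2.

126.50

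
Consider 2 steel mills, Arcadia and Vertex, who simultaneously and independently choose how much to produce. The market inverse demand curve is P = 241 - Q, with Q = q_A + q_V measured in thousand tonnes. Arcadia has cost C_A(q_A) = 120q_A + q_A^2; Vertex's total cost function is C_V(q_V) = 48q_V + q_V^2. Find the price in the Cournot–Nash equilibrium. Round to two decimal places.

178.20

Arcadia's profit: π_A = (241 - Q)q_A - (120q_A + q_A²). Setting ∂π_A/∂q_A = 0: 121 - 4q_A - (q_V) = 0.
Vertex's profit: π_V = (241 - Q)q_V - (48q_V + q_V²). Setting ∂π_V/∂q_V = 0: 193 - 4q_V - (q_A) = 0.
Best responses: q_A = (121 - q_V)/4, q_V = (193 - q_A)/4.
Substituting one into the other gives q_A = 97/5 and q_V = 217/5.
Total output Q = 314/5, so price P = 241 - 314/5 = 891/5.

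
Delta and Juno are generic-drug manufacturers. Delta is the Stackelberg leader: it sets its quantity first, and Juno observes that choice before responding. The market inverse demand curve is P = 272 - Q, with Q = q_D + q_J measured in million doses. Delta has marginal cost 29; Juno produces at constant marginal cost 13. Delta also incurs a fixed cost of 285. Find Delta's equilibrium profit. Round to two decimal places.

Solve by backward induction. Given q_D, the follower Juno maximises π_J = (272 - q_D - q_J)q_J - 13q_J.
Setting the follower's marginal profit to zero, 259 - q_D - 2q_J = 0, i.e. q_J = (259 - q_D)/2.
Delta substitutes q_J(q_D) into its own profit: π_D = q_D(272 - q_D - (259 - q_D)/2) - 29q_D = (285/2 - (1/2)q_D)q_D - 29q_D.
Leader FOC: 227/2 - q_D = 0, so q_D = 227/2.
Then q_J = (259 - 227/2)/2 = 291/4.
Price P = 272 - 745/4 = 343/4.
Delta's profit: (343/4 - 29)·(227/2) - 285 = 6156.1250.

6156.13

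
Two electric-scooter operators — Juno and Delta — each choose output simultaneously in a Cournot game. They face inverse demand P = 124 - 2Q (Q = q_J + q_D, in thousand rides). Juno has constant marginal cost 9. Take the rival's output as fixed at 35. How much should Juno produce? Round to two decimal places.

With the rival's output fixed at 35, Juno's profit is π_J = (124 - 2·35 - 2q_J)q_J - (9q_J) = (54 - 2q_J)q_J - (9q_J).
∂π_J/∂q_J = 45 - 4q_J = 0, so q_J = 45/4.

11.25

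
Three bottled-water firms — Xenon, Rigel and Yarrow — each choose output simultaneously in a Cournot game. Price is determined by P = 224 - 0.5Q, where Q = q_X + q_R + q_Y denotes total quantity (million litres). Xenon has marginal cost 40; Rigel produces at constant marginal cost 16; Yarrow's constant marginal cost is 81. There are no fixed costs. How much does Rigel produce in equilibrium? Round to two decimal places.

Xenon's profit: π_X = (224 - 0.5Q)q_X - (40q_X). Setting ∂π_X/∂q_X = 0: 184 - q_X - (1/2)(q_R + q_Y) = 0.
Rigel's profit: π_R = (224 - 0.5Q)q_R - (16q_R). Setting ∂π_R/∂q_R = 0: 208 - q_R - (1/2)(q_X + q_Y) = 0.
Yarrow's profit: π_Y = (224 - 0.5Q)q_Y - (81q_Y). Setting ∂π_Y/∂q_Y = 0: 143 - q_Y - (1/2)(q_X + q_R) = 0.
Adding the 3 conditions: 535 − Q − Q = 0, i.e. Q = 535/2.
Back-substituting: q_X = (184 − 535/4)/(1/2) = 201/2, q_R = (208 − 535/4)/(1/2) = 297/2, q_Y = (143 − 535/4)/(1/2) = 37/2.

148.50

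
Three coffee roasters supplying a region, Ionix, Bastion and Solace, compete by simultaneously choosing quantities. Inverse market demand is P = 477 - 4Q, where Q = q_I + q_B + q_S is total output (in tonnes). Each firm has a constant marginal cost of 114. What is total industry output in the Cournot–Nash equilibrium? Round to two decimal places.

68.06

Each firm earns π_i = (477 - 4Q)q_i - 114q_i.
Setting ∂π_i/∂q_i = 0 with rivals' quantities fixed: 363 - 8q_i - 4·Σ_{j≠i} q_j = 0.
With identical firms every q_j equals q_i, so Σ_{j≠i} q_j = 2q_i and 363 = 16q_i, giving q_i = 363/16.
Total output Q = 363/16 + 363/16 + 363/16 = 1089/16.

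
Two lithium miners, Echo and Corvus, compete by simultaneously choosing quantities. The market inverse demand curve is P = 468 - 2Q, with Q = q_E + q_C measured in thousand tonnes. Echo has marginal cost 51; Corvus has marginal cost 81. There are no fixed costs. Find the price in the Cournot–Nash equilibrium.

Echo's profit: π_E = (468 - 2Q)q_E - (51q_E). Setting ∂π_E/∂q_E = 0: 417 - 4q_E - 2(q_C) = 0.
Corvus's profit: π_C = (468 - 2Q)q_C - (81q_C). Setting ∂π_C/∂q_C = 0: 387 - 4q_C - 2(q_E) = 0.
Best responses: q_E = (417 - 2q_C)/4, q_C = (387 - 2q_E)/4.
Solving the pair: q_E = 149/2, q_C = 119/2.
Total output Q = 134, so price P = 468 - 2·134 = 200.

200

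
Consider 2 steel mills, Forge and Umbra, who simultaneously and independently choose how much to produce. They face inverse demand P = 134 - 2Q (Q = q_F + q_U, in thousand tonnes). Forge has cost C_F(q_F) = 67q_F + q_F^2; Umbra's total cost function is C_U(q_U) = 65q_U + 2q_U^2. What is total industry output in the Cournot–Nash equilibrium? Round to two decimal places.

Forge's profit: π_F = (134 - 2Q)q_F - (67q_F + q_F²). Setting ∂π_F/∂q_F = 0: 67 - 6q_F - 2(q_U) = 0.
Umbra's profit: π_U = (134 - 2Q)q_U - (65q_U + 2q_U²). Setting ∂π_U/∂q_U = 0: 69 - 8q_U - 2(q_F) = 0.
So q_F = (67 - 2q_U)/6 and q_U = (69 - 2q_F)/8.
Solving the pair: q_F = 199/22, q_U = 70/11.
Total output Q = 199/22 + 70/11 = 339/22.

15.41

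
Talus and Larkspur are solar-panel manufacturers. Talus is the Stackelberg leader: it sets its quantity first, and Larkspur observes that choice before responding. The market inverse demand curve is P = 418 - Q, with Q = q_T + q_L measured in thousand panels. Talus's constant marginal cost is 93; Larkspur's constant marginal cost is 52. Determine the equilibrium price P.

164

The follower Larkspur best-responds to any q_T: π_L = (418 - Q)q_L - 52q_L.
Setting the follower's marginal profit to zero, 366 - q_T - 2q_L = 0, i.e. q_L = (366 - q_T)/2.
Talus substitutes q_L(q_T) into its own profit: π_T = q_T(418 - q_T - (366 - q_T)/2) - 93q_T = (235 - (1/2)q_T)q_T - 93q_T.
The leader's first-order condition 142 - q_T = 0 yields q_T = 142.
Then q_L = (366 - 142)/2 = 112.
Total output Q = 254, so price P = 418 - 254 = 164.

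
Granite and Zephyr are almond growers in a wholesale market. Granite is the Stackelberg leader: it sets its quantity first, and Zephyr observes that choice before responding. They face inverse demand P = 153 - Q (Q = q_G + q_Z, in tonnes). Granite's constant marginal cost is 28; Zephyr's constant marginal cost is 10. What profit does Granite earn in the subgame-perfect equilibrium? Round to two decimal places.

1431.13

The follower Zephyr best-responds to any q_G: π_Z = (153 - Q)q_Z - 10q_Z.
Follower FOC: 143 - q_G - 2q_Z = 0, so q_Z(q_G) = (143 - q_G)/2.
Granite substitutes q_Z(q_G) into its own profit: π_G = q_G(153 - q_G - (143 - q_G)/2) - 28q_G = (163/2 - (1/2)q_G)q_G - 28q_G.
The leader's first-order condition 107/2 - q_G = 0 yields q_G = 107/2.
Then q_Z = (143 - 107/2)/2 = 179/4.
Price P = 153 - 393/4 = 219/4.
Granite's profit: (219/4 - 28)·(107/2) = 1431.1250.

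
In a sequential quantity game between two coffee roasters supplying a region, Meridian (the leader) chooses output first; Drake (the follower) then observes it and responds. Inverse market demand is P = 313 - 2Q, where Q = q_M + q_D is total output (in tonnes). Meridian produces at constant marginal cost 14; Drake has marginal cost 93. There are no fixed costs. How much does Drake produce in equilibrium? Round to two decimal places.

7.75

The follower Drake best-responds to any q_M: π_D = (313 - 2Q)q_D - 93q_D.
Setting the follower's marginal profit to zero, 220 - 2q_M - 4q_D = 0, i.e. q_D = (220 - 2q_M)/4.
Meridian substitutes q_D(q_M) into its own profit: π_M = q_M(313 - 2q_M - (220 - 2q_M)/2) - 14q_M = (203 - q_M)q_M - 14q_M.
Leader FOC: 189 - 2q_M = 0, so q_M = 189/2.
Then q_D = (220 - 2·(189/2))/4 = 31/4.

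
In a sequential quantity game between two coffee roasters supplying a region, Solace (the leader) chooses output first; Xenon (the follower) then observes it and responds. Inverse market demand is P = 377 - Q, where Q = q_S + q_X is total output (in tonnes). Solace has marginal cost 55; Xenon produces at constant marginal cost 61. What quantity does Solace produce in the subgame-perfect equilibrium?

164

Solve by backward induction. Given q_S, the follower Xenon maximises π_X = (377 - q_S - q_X)q_X - 61q_X.
Setting the follower's marginal profit to zero, 316 - q_S - 2q_X = 0, i.e. q_X = (316 - q_S)/2.
The leader anticipates this reaction. Substituting into P = 377 - Q gives P = 219 - (1/2)q_S, so π_S = (219 - (1/2)q_S)q_S - 55q_S.
Leader FOC: 164 - q_S = 0, so q_S = 164.
Then q_X = (316 - 164)/2 = 76.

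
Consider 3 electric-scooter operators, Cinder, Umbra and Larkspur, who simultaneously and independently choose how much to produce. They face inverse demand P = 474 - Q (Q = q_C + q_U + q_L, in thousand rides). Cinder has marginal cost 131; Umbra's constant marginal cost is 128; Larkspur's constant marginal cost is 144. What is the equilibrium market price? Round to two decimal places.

Cinder's profit: π_C = (474 - Q)q_C - (131q_C). Setting ∂π_C/∂q_C = 0: 343 - 2q_C - (q_U + q_L) = 0.
Umbra's first-order condition: 346 - 2q_U - (q_C + q_L) = 0.
Larkspur's first-order condition: 330 - 2q_L - (q_C + q_U) = 0.
Adding the 3 first-order conditions: 1019 − 4Q = 0, so Q = 1019/4.
Back-substituting: q_C = (343 − 1019/4) = 353/4, q_U = (346 − 1019/4) = 365/4, q_L = (330 − 1019/4) = 301/4.
Total output Q = 1019/4, so price P = 474 - 1019/4 = 877/4.

219.25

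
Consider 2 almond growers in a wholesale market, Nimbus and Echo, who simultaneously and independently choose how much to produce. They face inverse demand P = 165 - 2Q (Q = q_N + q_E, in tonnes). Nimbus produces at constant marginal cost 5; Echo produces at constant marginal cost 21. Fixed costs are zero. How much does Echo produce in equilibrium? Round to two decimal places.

21.33

Nimbus's profit: π_N = (165 - 2Q)q_N - (5q_N). Setting ∂π_N/∂q_N = 0: 160 - 4q_N - 2(q_E) = 0.
Echo's first-order condition: 144 - 4q_E - 2(q_N) = 0.
Rearranging gives the reaction functions q_N = (160 - 2q_E)/4 and q_E = (144 - 2q_N)/4.
Solving the pair: q_N = 88/3, q_E = 64/3.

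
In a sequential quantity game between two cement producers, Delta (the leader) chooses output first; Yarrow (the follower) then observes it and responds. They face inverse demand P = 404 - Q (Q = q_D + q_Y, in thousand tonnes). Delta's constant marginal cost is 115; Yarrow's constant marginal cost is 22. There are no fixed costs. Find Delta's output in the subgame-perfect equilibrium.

Solve by backward induction. Given q_D, the follower Yarrow maximises π_Y = (404 - q_D - q_Y)q_Y - 22q_Y.
Setting the follower's marginal profit to zero, 382 - q_D - 2q_Y = 0, i.e. q_Y = (382 - q_D)/2.
Delta substitutes q_Y(q_D) into its own profit: π_D = q_D(404 - q_D - (382 - q_D)/2) - 115q_D = (213 - (1/2)q_D)q_D - 115q_D.
The leader's first-order condition 98 - q_D = 0 yields q_D = 98.
Then q_Y = (382 - 98)/2 = 142.

98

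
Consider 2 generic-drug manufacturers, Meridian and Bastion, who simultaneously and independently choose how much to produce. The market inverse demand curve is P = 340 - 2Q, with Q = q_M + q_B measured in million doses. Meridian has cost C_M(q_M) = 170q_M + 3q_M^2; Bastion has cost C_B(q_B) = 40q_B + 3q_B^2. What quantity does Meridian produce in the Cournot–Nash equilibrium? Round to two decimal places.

11.46

Meridian's profit: π_M = (340 - 2Q)q_M - (170q_M + 3q_M²). Setting ∂π_M/∂q_M = 0: 170 - 10q_M - 2(q_B) = 0.
Bastion's profit: π_B = (340 - 2Q)q_B - (40q_B + 3q_B²). Setting ∂π_B/∂q_B = 0: 300 - 10q_B - 2(q_M) = 0.
So q_M = (170 - 2q_B)/10 and q_B = (300 - 2q_M)/10.
Solving the pair: q_M = 275/24, q_B = 665/24.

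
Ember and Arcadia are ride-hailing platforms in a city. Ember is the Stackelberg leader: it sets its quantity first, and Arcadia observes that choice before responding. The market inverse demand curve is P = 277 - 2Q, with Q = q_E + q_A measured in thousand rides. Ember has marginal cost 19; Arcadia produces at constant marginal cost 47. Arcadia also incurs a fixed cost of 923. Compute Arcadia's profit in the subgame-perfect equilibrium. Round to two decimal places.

The follower Arcadia best-responds to any q_E: π_A = (277 - 2Q)q_A - 47q_A.
∂π_A/∂q_A = 230 - 2q_E - 4q_A = 0 gives the reaction function q_A = (230 - 2q_E)/4.
Ember substitutes q_A(q_E) into its own profit: π_E = q_E(277 - 2q_E - (230 - 2q_E)/2) - 19q_E = (162 - q_E)q_E - 19q_E.
The leader's first-order condition 143 - 2q_E = 0 yields q_E = 143/2.
Then q_A = (230 - 2·(143/2))/4 = 87/4.
Price P = 277 - 2·(373/4) = 181/2.
Arcadia's profit: (181/2 - 47)·(87/4) - 923 = 185/8.

23.13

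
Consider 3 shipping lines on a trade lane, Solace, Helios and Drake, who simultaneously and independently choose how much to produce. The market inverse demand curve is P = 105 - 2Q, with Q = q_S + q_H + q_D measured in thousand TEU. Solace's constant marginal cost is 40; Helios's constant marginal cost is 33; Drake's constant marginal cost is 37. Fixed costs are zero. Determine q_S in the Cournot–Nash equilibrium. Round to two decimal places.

6.88

Solace's profit: π_S = (105 - 2Q)q_S - (40q_S). Setting ∂π_S/∂q_S = 0: 65 - 4q_S - 2(q_H + q_D) = 0.
Helios's profit: π_H = (105 - 2Q)q_H - (33q_H). Setting ∂π_H/∂q_H = 0: 72 - 4q_H - 2(q_S + q_D) = 0.
Drake's first-order condition: 68 - 4q_D - 2(q_S + q_H) = 0.
Adding the 3 conditions: 205 − 4Q − 4Q = 0, i.e. Q = 205/8.
Back-substituting: q_S = (65 − 205/4)/2 = 55/8, q_H = (72 − 205/4)/2 = 83/8, q_D = (68 − 205/4)/2 = 67/8.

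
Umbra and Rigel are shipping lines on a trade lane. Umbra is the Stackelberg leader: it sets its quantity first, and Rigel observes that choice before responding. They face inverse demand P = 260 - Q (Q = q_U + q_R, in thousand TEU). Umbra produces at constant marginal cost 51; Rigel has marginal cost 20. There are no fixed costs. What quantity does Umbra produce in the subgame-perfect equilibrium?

89

Solve by backward induction. Given q_U, the follower Rigel maximises π_R = (260 - q_U - q_R)q_R - 20q_R.
Setting the follower's marginal profit to zero, 240 - q_U - 2q_R = 0, i.e. q_R = (240 - q_U)/2.
The leader anticipates this reaction. Substituting into P = 260 - Q gives P = 140 - (1/2)q_U, so π_U = (140 - (1/2)q_U)q_U - 51q_U.
The leader's first-order condition 89 - q_U = 0 yields q_U = 89.
Then q_R = (240 - 89)/2 = 151/2.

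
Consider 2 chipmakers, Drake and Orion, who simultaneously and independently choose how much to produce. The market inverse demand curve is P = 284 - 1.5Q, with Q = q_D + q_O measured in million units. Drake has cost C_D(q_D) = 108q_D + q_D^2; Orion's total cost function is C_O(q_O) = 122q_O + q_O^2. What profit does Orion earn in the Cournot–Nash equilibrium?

Drake's profit: π_D = (284 - 1.5Q)q_D - (108q_D + q_D²). Setting ∂π_D/∂q_D = 0: 176 - 5q_D - (3/2)(q_O) = 0.
Orion's first-order condition: 162 - 5q_O - (3/2)(q_D) = 0.
Rearranging gives the reaction functions q_D = (176 - (3/2)q_O)/5 and q_O = (162 - (3/2)q_D)/5.
Substituting one into the other gives q_D = 28 and q_O = 24.
Price P = 284 - (3/2)·52 = 206.
Orion's profit: 206·24 - 122·24 - 24² = 1440.

1440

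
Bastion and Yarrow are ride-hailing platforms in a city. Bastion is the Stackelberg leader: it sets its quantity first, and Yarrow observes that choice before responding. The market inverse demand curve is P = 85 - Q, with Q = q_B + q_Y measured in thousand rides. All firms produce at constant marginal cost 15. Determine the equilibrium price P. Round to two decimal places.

Solve by backward induction. Given q_B, the follower Yarrow maximises π_Y = (85 - q_B - q_Y)q_Y - 15q_Y.
Follower FOC: 70 - q_B - 2q_Y = 0, so q_Y(q_B) = (70 - q_B)/2.
Bastion substitutes q_Y(q_B) into its own profit: π_B = q_B(85 - q_B - (70 - q_B)/2) - 15q_B = (50 - (1/2)q_B)q_B - 15q_B.
Maximising: ∂π_B/∂q_B = 35 - q_B = 0, giving q_B = 35.
Then q_Y = (70 - 35)/2 = 35/2.
Total output Q = 105/2, so price P = 85 - 105/2 = 65/2.

32.50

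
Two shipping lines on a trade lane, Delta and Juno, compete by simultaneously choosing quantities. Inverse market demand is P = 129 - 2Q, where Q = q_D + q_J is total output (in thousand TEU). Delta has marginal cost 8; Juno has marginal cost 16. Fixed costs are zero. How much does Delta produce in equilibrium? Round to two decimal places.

Delta's profit: π_D = (129 - 2Q)q_D - (8q_D). Setting ∂π_D/∂q_D = 0: 121 - 4q_D - 2(q_J) = 0.
Juno's profit: π_J = (129 - 2Q)q_J - (16q_J). Setting ∂π_J/∂q_J = 0: 113 - 4q_J - 2(q_D) = 0.
Best responses: q_D = (121 - 2q_J)/4, q_J = (113 - 2q_D)/4.
Substituting one into the other gives q_D = 43/2 and q_J = 35/2.

21.50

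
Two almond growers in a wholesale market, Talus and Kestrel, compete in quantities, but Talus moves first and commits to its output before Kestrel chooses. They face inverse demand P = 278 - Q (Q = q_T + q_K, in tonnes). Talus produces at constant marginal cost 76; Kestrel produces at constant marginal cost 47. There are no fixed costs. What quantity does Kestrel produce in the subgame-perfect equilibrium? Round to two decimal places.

72.25

Solve by backward induction. Given q_T, the follower Kestrel maximises π_K = (278 - q_T - q_K)q_K - 47q_K.
Follower FOC: 231 - q_T - 2q_K = 0, so q_K(q_T) = (231 - q_T)/2.
Talus substitutes q_K(q_T) into its own profit: π_T = q_T(278 - q_T - (231 - q_T)/2) - 76q_T = (325/2 - (1/2)q_T)q_T - 76q_T.
The leader's first-order condition 173/2 - q_T = 0 yields q_T = 173/2.
Then q_K = (231 - 173/2)/2 = 289/4.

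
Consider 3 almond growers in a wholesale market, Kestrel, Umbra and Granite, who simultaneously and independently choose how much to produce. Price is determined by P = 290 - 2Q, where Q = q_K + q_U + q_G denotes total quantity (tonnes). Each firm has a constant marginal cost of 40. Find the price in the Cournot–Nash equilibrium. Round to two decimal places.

Each firm earns π_i = (290 - 2Q)q_i - 40q_i.
Setting ∂π_i/∂q_i = 0 with rivals' quantities fixed: 250 - 4q_i - 2·Σ_{j≠i} q_j = 0.
By symmetry each firm produces the same amount; substituting Σ_{j≠i} q_j = 2q_i yields q_i = 250/8 = 125/4.
Total output Q = 375/4, so price P = 290 - 2·(375/4) = 205/2.

102.50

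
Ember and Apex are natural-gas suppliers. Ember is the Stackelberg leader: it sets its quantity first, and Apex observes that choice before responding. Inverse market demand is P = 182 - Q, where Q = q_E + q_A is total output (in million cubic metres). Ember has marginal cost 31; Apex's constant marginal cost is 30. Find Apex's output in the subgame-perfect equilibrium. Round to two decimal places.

Solve by backward induction. Given q_E, the follower Apex maximises π_A = (182 - q_E - q_A)q_A - 30q_A.
Follower FOC: 152 - q_E - 2q_A = 0, so q_A(q_E) = (152 - q_E)/2.
The leader anticipates this reaction. Substituting into P = 182 - Q gives P = 106 - (1/2)q_E, so π_E = (106 - (1/2)q_E)q_E - 31q_E.
Maximising: ∂π_E/∂q_E = 75 - q_E = 0, giving q_E = 75.
Then q_A = (152 - 75)/2 = 77/2.

38.50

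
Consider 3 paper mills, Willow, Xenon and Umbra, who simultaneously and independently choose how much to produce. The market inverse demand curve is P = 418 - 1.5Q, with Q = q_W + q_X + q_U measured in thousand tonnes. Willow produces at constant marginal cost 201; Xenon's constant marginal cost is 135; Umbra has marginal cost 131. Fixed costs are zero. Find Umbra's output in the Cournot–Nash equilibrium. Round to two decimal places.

Willow's profit: π_W = (418 - 1.5Q)q_W - (201q_W). Setting ∂π_W/∂q_W = 0: 217 - 3q_W - (3/2)(q_X + q_U) = 0.
Xenon's first-order condition: 283 - 3q_X - (3/2)(q_W + q_U) = 0.
Umbra's profit: π_U = (418 - 1.5Q)q_U - (131q_U). Setting ∂π_U/∂q_U = 0: 287 - 3q_U - (3/2)(q_W + q_X) = 0.
Summing all 3 equations gives 787 − 6Q = 0, hence Q = 787/6.
Back-substituting: q_W = (217 − 787/4)/(3/2) = 27/2, q_X = (283 − 787/4)/(3/2) = 115/2, q_U = (287 − 787/4)/(3/2) = 361/6.

60.17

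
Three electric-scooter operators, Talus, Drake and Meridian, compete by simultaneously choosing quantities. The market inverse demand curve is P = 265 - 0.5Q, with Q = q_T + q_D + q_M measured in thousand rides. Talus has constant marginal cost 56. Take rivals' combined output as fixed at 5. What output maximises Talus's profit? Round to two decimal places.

With rivals' combined output fixed at 5, Talus's profit is π_T = (265 - (1/2)·5 - (1/2)q_T)q_T - (56q_T) = (525/2 - (1/2)q_T)q_T - (56q_T).
∂π_T/∂q_T = 413/2 - q_T = 0, so q_T = 413/2.

206.50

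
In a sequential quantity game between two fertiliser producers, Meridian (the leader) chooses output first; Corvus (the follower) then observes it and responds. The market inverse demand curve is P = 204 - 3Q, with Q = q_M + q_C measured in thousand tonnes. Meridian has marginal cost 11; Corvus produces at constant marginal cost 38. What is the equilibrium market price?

66

Solve by backward induction. Given q_M, the follower Corvus maximises π_C = (204 - 3q_M - 3q_C)q_C - 38q_C.
∂π_C/∂q_C = 166 - 3q_M - 6q_C = 0 gives the reaction function q_C = (166 - 3q_M)/6.
The leader anticipates this reaction. Substituting into P = 204 - 3Q gives P = 121 - (3/2)q_M, so π_M = (121 - (3/2)q_M)q_M - 11q_M.
Leader FOC: 110 - 3q_M = 0, so q_M = 110/3.
Then q_C = (166 - 3·(110/3))/6 = 28/3.
Total output Q = 46, so price P = 204 - 3·46 = 66.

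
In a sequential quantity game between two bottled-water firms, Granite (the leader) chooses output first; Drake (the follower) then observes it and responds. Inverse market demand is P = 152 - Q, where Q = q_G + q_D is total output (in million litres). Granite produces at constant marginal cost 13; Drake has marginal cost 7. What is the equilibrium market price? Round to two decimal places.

46.25

Solve by backward induction. Given q_G, the follower Drake maximises π_D = (152 - q_G - q_D)q_D - 7q_D.
Follower FOC: 145 - q_G - 2q_D = 0, so q_D(q_G) = (145 - q_G)/2.
Granite substitutes q_D(q_G) into its own profit: π_G = q_G(152 - q_G - (145 - q_G)/2) - 13q_G = (159/2 - (1/2)q_G)q_G - 13q_G.
Maximising: ∂π_G/∂q_G = 133/2 - q_G = 0, giving q_G = 133/2.
Then q_D = (145 - 133/2)/2 = 157/4.
Total output Q = 423/4, so price P = 152 - 423/4 = 185/4.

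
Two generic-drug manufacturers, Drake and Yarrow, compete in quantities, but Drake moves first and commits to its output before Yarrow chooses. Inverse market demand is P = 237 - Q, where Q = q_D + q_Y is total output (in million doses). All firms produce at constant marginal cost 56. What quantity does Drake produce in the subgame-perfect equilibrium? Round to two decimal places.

90.50

The follower Yarrow best-responds to any q_D: π_Y = (237 - Q)q_Y - 56q_Y.
Follower FOC: 181 - q_D - 2q_Y = 0, so q_Y(q_D) = (181 - q_D)/2.
Drake substitutes q_Y(q_D) into its own profit: π_D = q_D(237 - q_D - (181 - q_D)/2) - 56q_D = (293/2 - (1/2)q_D)q_D - 56q_D.
The leader's first-order condition 181/2 - q_D = 0 yields q_D = 181/2.
Then q_Y = (181 - 181/2)/2 = 181/4.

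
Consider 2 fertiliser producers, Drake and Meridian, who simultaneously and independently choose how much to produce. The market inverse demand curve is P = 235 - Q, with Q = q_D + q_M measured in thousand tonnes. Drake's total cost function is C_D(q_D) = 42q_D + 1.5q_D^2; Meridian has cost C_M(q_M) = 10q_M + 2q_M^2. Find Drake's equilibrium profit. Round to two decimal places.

Drake's profit: π_D = (235 - Q)q_D - (42q_D + (3/2)q_D²). Setting ∂π_D/∂q_D = 0: 193 - 5q_D - (q_M) = 0.
Meridian's first-order condition: 225 - 6q_M - (q_D) = 0.
So q_D = (193 - q_M)/5 and q_M = (225 - q_D)/6.
Substituting one into the other gives q_D = 933/29 and q_M = 932/29.
Price P = 235 - 1865/29 = 170.6897.
Drake's profit: 170.6897·(933/29) - 42·(933/29) - (3/2)(933/29)² = 2587.6605.

2587.66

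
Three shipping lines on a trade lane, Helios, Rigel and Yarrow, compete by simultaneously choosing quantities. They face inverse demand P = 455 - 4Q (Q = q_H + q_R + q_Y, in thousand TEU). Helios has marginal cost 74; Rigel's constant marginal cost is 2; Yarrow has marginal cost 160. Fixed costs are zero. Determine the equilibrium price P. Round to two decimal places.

Helios's profit: π_H = (455 - 4Q)q_H - (74q_H). Setting ∂π_H/∂q_H = 0: 381 - 8q_H - 4(q_R + q_Y) = 0.
Rigel's first-order condition: 453 - 8q_R - 4(q_H + q_Y) = 0.
Yarrow's profit: π_Y = (455 - 4Q)q_Y - (160q_Y). Setting ∂π_Y/∂q_Y = 0: 295 - 8q_Y - 4(q_H + q_R) = 0.
Summing all 3 equations gives 1129 − 16Q = 0, hence Q = 1129/16.
Back-substituting: q_H = (381 − 1129/4)/4 = 395/16, q_R = (453 − 1129/4)/4 = 683/16, q_Y = (295 − 1129/4)/4 = 51/16.
Total output Q = 1129/16, so price P = 455 - 4·(1129/16) = 691/4.

172.75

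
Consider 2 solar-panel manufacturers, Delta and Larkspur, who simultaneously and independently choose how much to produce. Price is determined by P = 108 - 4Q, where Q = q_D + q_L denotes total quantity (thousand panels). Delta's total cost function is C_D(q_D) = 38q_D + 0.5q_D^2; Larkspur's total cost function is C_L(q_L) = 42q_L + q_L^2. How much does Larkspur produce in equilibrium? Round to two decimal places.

4.24

Delta's profit: π_D = (108 - 4Q)q_D - (38q_D + (1/2)q_D²). Setting ∂π_D/∂q_D = 0: 70 - 9q_D - 4(q_L) = 0.
Larkspur's first-order condition: 66 - 10q_L - 4(q_D) = 0.
Best responses: q_D = (70 - 4q_L)/9, q_L = (66 - 4q_D)/10.
Solving the pair: q_D = 218/37, q_L = 157/37.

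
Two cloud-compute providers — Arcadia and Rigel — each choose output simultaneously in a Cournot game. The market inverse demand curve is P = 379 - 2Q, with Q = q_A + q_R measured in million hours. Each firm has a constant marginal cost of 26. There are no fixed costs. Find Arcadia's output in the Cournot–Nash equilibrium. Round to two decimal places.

A representative firm's profit is π_i = q_i(379 - 2Q) - 26q_i.
Setting ∂π_i/∂q_i = 0 with rivals' quantities fixed: 353 - 4q_i - 2q_j = 0.
With identical firms every q_j equals q_i, so q_j = q_i and 353 = 6q_i, giving q_i = 353/6.

58.83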